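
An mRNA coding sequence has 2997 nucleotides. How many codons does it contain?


codons = nucleotides / 3
codons = 2997 / 3 = 999

999


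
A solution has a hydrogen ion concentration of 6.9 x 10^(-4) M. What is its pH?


pH = -log10([H+])
pH = -log10(6.9 x 10^(-4))
pH = 3.1612

3.1612


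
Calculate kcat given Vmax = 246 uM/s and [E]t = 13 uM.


kcat = Vmax / [E]t
kcat = 246 / 13
kcat = 18.9231 s^-1

18.9231 s^-1


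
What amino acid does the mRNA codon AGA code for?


Standard genetic code lookup.
Codon AGA -> Arg

Arg


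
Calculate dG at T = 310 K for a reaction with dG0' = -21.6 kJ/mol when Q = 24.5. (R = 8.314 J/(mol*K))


dG = dG0' + RT * ln(Q) / 1000
dG = -21.6 + 8.314 * 310 * ln(24.5) / 1000
dG = -13.3559 kJ/mol

-13.3559 kJ/mol


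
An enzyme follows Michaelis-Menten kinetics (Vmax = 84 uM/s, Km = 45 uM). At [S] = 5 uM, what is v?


v = Vmax * [S] / (Km + [S])
v = 84 * 5 / (45 + 5)
v = 8.4 uM/s

8.4 uM/s


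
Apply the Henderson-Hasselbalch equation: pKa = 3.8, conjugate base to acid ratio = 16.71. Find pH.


pH = pKa + log10([A-]/[HA])
pH = 3.8 + log10(16.71)
pH = 5.023

5.023


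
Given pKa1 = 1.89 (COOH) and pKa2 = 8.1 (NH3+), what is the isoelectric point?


pI = (pKa1 + pKa2) / 2
pI = (1.89 + 8.1) / 2
pI = 4.995

4.995


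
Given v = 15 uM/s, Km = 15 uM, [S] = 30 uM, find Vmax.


Vmax = v * (Km + [S]) / [S]
Vmax = 15 * (15 + 30) / 30
Vmax = 22.5 uM/s

22.5 uM/s


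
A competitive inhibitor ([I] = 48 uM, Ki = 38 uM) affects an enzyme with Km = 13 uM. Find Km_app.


Km_app = Km * (1 + [I]/Ki)
Km_app = 13 * (1 + 48/38)
Km_app = 29.4211 uM

29.4211 uM


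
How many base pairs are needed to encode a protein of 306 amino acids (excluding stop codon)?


Each amino acid = 1 codon = 3 bp
bp = 306 * 3 = 918 bp

918 bp


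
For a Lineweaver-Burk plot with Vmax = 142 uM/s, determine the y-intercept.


y-intercept = 1/Vmax
= 1/142
= 0.007 s/uM

0.007 s/uM


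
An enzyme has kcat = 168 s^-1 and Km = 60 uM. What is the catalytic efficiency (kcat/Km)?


Catalytic efficiency = kcat / Km
= 168 / 60
= 2.8 uM^-1*s^-1

2.8 uM^-1*s^-1


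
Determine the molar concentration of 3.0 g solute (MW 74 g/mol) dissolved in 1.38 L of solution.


C = (mass / MW) / volume
C = (3.0 / 74) / 1.38
C = 0.0294 M

0.0294 M


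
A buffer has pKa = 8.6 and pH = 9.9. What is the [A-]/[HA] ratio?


[A-]/[HA] = 10^(pH - pKa)
= 10^(9.9 - 8.6)
= 19.9526

19.9526


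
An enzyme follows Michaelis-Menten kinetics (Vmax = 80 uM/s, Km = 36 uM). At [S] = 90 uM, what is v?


v = Vmax * [S] / (Km + [S])
v = 80 * 90 / (36 + 90)
v = 57.1429 uM/s

57.1429 uM/s


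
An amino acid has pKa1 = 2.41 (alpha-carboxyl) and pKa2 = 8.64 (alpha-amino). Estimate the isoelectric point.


pI = (pKa1 + pKa2) / 2
pI = (2.41 + 8.64) / 2
pI = 5.525

5.525


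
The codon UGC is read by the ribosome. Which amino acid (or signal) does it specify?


Standard genetic code lookup.
Codon UGC -> Cys

Cys


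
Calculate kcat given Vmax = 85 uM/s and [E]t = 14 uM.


kcat = Vmax / [E]t
kcat = 85 / 14
kcat = 6.0714 s^-1

6.0714 s^-1


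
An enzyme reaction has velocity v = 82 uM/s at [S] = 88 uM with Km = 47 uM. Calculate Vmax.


Vmax = v * (Km + [S]) / [S]
Vmax = 82 * (47 + 88) / 88
Vmax = 125.7955 uM/s

125.7955 uM/s


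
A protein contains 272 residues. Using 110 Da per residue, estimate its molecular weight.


MW = n_residues * 110 Da
MW = 272 * 110
MW = 29920 Da

29920 Da


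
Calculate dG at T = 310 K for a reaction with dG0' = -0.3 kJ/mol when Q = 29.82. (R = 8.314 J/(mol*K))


dG = dG0' + RT * ln(Q) / 1000
dG = -0.3 + 8.314 * 310 * ln(29.82) / 1000
dG = 8.4505 kJ/mol

8.4505 kJ/mol


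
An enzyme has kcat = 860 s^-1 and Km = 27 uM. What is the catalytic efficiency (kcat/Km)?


Catalytic efficiency = kcat / Km
= 860 / 27
= 31.8519 uM^-1*s^-1

31.8519 uM^-1*s^-1


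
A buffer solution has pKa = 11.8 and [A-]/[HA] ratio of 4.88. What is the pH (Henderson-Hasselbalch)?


pH = pKa + log10([A-]/[HA])
pH = 11.8 + log10(4.88)
pH = 12.4884

12.4884


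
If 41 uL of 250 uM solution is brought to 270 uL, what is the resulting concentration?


C2 = C1 * V1 / V2
C2 = 250 * 41 / 270
C2 = 37.963 uM

37.963 uM


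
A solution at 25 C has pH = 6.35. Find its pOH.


pOH = 14 - pH
pOH = 14 - 6.35
pOH = 7.65

7.65


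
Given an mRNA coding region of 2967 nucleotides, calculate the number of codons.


codons = nucleotides / 3
codons = 2967 / 3 = 989

989


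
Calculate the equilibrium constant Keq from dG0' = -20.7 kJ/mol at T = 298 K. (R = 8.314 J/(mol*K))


Keq = exp(-dG0 * 1000 / (R * T))
Keq = exp(-(-20.7) * 1000 / (8.314 * 298))
Keq = 4251.1889

4251.1889


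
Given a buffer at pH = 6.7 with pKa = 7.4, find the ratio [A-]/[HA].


[A-]/[HA] = 10^(pH - pKa)
= 10^(6.7 - 7.4)
= 0.1995

0.1995


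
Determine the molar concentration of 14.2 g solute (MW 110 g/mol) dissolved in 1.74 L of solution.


C = (mass / MW) / volume
C = (14.2 / 110) / 1.74
C = 0.0742 M

0.0742 M


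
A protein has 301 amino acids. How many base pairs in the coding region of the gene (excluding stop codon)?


Each amino acid = 1 codon = 3 bp
bp = 301 * 3 = 903 bp

903 bp


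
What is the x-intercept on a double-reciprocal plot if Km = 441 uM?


x-intercept = -1/Km
= -1/441
= -0.0023 1/uM

-0.0023 1/uM


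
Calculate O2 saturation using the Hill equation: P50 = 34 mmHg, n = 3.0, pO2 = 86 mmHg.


Y = pO2^n / (P50^n + pO2^n)
Y = 86^3.0 / (34^3.0 + 86^3.0)
Y = 94.18%

94.18%


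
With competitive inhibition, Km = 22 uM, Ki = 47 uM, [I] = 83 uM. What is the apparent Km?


Km_app = Km * (1 + [I]/Ki)
Km_app = 22 * (1 + 83/47)
Km_app = 60.8511 uM

60.8511 uM


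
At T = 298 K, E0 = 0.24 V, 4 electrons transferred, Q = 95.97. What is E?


E = E0 - (RT/nF) * ln(Q)
E = 0.24 - (8.314 * 298 / (4 * 96485)) * ln(95.97)
E = 0.2107 V

0.2107 V


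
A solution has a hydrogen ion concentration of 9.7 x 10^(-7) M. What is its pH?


pH = -log10([H+])
pH = -log10(9.7 x 10^(-7))
pH = 6.0132

6.0132


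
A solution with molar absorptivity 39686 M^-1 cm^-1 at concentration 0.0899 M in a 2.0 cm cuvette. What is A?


A = epsilon * c * l
A = 39686 * 0.0899 * 2.0
A = 7135.5428

7135.5428


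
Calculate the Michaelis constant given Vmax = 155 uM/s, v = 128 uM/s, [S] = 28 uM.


Km = [S] * (Vmax - v) / v
Km = 28 * (155 - 128) / 128
Km = 5.9062 uM

5.9062 uM


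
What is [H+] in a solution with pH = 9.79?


[H+] = 10^(-pH)
[H+] = 10^(-9.79)
[H+] = 1.622e-10 M

1.622e-10 M


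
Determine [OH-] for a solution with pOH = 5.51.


[OH-] = 10^(-pOH)
[OH-] = 10^(-5.51)
[OH-] = 3.090e-06 M

3.090e-06 M


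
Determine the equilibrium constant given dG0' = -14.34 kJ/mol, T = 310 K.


Keq = exp(-dG0 * 1000 / (R * T))
Keq = exp(-(-14.34) * 1000 / (8.314 * 310))
Keq = 260.8318

260.8318


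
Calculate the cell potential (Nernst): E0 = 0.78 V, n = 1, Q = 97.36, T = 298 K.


E = E0 - (RT/nF) * ln(Q)
E = 0.78 - (8.314 * 298 / (1 * 96485)) * ln(97.36)
E = 0.6624 V

0.6624 V


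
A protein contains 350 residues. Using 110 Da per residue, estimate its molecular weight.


MW = n_residues * 110 Da
MW = 350 * 110
MW = 38500 Da

38500 Da


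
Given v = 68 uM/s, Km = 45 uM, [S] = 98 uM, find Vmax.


Vmax = v * (Km + [S]) / [S]
Vmax = 68 * (45 + 98) / 98
Vmax = 99.2245 uM/s

99.2245 uM/s


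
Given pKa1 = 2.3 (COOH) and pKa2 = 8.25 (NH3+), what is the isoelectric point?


pI = (pKa1 + pKa2) / 2
pI = (2.3 + 8.25) / 2
pI = 5.275

5.275


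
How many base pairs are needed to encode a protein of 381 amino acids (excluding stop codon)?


Each amino acid = 1 codon = 3 bp
bp = 381 * 3 = 1143 bp

1143 bp


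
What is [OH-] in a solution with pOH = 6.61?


[OH-] = 10^(-pOH)
[OH-] = 10^(-6.61)
[OH-] = 2.455e-07 M

2.455e-07 M


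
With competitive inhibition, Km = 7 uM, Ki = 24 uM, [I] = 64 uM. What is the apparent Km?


Km_app = Km * (1 + [I]/Ki)
Km_app = 7 * (1 + 64/24)
Km_app = 25.6667 uM

25.6667 uM


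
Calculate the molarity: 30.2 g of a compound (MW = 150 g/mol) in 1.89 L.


C = (mass / MW) / volume
C = (30.2 / 150) / 1.89
C = 0.1065 M

0.1065 M


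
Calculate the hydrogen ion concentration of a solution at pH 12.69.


[H+] = 10^(-pH)
[H+] = 10^(-12.69)
[H+] = 2.042e-13 M

2.042e-13 M


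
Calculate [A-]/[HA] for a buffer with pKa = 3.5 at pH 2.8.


[A-]/[HA] = 10^(pH - pKa)
= 10^(2.8 - 3.5)
= 0.1995

0.1995


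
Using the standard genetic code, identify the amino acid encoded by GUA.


Standard genetic code lookup.
Codon GUA -> Val

Val


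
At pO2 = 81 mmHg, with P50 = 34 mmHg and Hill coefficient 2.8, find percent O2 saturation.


Y = pO2^n / (P50^n + pO2^n)
Y = 81^2.8 / (34^2.8 + 81^2.8)
Y = 91.91%

91.91%


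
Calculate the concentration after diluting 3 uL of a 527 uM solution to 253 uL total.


C2 = C1 * V1 / V2
C2 = 527 * 3 / 253
C2 = 6.249 uM

6.249 uM


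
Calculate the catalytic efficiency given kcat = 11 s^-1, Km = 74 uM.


Catalytic efficiency = kcat / Km
= 11 / 74
= 0.1486 uM^-1*s^-1

0.1486 uM^-1*s^-1


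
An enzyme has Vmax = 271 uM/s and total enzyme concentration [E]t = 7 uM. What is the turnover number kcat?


kcat = Vmax / [E]t
kcat = 271 / 7
kcat = 38.7143 s^-1

38.7143 s^-1


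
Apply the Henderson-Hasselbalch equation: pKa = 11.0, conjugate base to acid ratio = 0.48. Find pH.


pH = pKa + log10([A-]/[HA])
pH = 11.0 + log10(0.48)
pH = 10.6812

10.6812


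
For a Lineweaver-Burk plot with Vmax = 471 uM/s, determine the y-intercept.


y-intercept = 1/Vmax
= 1/471
= 0.0021 s/uM

0.0021 s/uM


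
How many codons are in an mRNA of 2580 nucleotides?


codons = nucleotides / 3
codons = 2580 / 3 = 860

860


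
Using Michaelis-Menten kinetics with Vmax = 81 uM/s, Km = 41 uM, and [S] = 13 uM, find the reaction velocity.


v = Vmax * [S] / (Km + [S])
v = 81 * 13 / (41 + 13)
v = 19.5 uM/s

19.5 uM/s


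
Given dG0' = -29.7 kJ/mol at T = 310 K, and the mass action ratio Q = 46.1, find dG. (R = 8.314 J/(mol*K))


dG = dG0' + RT * ln(Q) / 1000
dG = -29.7 + 8.314 * 310 * ln(46.1) / 1000
dG = -19.8267 kJ/mol

-19.8267 kJ/mol


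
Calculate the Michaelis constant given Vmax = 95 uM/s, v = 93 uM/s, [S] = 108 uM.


Km = [S] * (Vmax - v) / v
Km = 108 * (95 - 93) / 93
Km = 2.3226 uM

2.3226 uM


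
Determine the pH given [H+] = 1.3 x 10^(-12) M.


pH = -log10([H+])
pH = -log10(1.3 x 10^(-12))
pH = 11.8861

11.8861


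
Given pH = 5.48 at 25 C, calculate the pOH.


pOH = 14 - pH
pOH = 14 - 5.48
pOH = 8.52

8.52


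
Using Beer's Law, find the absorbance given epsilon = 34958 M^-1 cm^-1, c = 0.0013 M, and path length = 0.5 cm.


A = epsilon * c * l
A = 34958 * 0.0013 * 0.5
A = 22.7227

22.7227


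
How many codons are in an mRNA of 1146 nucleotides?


codons = nucleotides / 3
codons = 1146 / 3 = 382

382


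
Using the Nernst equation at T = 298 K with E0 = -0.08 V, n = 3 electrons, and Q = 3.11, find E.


E = E0 - (RT/nF) * ln(Q)
E = -0.08 - (8.314 * 298 / (3 * 96485)) * ln(3.11)
E = -0.0897 V

-0.0897 V


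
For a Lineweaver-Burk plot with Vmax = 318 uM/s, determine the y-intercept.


y-intercept = 1/Vmax
= 1/318
= 0.0031 s/uM

0.0031 s/uM


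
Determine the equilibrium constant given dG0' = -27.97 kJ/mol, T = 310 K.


Keq = exp(-dG0 * 1000 / (R * T))
Keq = exp(-(-27.97) * 1000 / (8.314 * 310))
Keq = 51651.4759

51651.4759


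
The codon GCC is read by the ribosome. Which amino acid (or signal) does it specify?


Standard genetic code lookup.
Codon GCC -> Ala

Ala


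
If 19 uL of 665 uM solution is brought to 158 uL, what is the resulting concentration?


C2 = C1 * V1 / V2
C2 = 665 * 19 / 158
C2 = 79.9684 uM

79.9684 uM


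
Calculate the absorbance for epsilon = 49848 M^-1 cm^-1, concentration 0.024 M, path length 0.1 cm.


A = epsilon * c * l
A = 49848 * 0.024 * 0.1
A = 119.6352

119.6352


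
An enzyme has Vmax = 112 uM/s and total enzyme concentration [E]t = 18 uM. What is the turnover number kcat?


kcat = Vmax / [E]t
kcat = 112 / 18
kcat = 6.2222 s^-1

6.2222 s^-1


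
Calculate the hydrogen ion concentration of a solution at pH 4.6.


[H+] = 10^(-pH)
[H+] = 10^(-4.6)
[H+] = 2.512e-05 M

2.512e-05 M


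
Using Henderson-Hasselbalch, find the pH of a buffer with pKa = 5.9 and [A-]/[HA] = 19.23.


pH = pKa + log10([A-]/[HA])
pH = 5.9 + log10(19.23)
pH = 7.184

7.184


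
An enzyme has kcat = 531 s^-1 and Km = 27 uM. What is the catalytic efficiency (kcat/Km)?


Catalytic efficiency = kcat / Km
= 531 / 27
= 19.6667 uM^-1*s^-1

19.6667 uM^-1*s^-1


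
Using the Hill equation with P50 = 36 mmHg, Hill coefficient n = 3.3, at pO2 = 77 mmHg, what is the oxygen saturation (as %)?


Y = pO2^n / (P50^n + pO2^n)
Y = 77^3.3 / (36^3.3 + 77^3.3)
Y = 92.48%

92.48%


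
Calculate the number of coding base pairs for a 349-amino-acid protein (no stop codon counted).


Each amino acid = 1 codon = 3 bp
bp = 349 * 3 = 1047 bp

1047 bp


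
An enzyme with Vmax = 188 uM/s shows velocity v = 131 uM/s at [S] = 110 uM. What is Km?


Km = [S] * (Vmax - v) / v
Km = 110 * (188 - 131) / 131
Km = 47.8626 uM

47.8626 uM


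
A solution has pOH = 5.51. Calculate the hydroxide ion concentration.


[OH-] = 10^(-pOH)
[OH-] = 10^(-5.51)
[OH-] = 3.090e-06 M

3.090e-06 M


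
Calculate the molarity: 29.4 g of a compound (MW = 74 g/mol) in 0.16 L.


C = (mass / MW) / volume
C = (29.4 / 74) / 0.16
C = 2.4831 M

2.4831 M


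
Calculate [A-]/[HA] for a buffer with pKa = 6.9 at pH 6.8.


[A-]/[HA] = 10^(pH - pKa)
= 10^(6.8 - 6.9)
= 0.7943

0.7943


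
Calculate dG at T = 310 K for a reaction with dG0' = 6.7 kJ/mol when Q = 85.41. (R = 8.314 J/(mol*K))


dG = dG0' + RT * ln(Q) / 1000
dG = 6.7 + 8.314 * 310 * ln(85.41) / 1000
dG = 18.1626 kJ/mol

18.1626 kJ/mol


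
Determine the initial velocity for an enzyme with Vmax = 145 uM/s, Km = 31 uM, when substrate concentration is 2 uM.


v = Vmax * [S] / (Km + [S])
v = 145 * 2 / (31 + 2)
v = 8.7879 uM/s

8.7879 uM/s


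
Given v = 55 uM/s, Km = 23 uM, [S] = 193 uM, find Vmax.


Vmax = v * (Km + [S]) / [S]
Vmax = 55 * (23 + 193) / 193
Vmax = 61.5544 uM/s

61.5544 uM/s


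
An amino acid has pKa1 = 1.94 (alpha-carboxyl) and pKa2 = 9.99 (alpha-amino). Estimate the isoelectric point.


pI = (pKa1 + pKa2) / 2
pI = (1.94 + 9.99) / 2
pI = 5.965

5.965


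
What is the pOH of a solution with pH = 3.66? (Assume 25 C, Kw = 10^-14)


pOH = 14 - pH
pOH = 14 - 3.66
pOH = 10.34

10.34


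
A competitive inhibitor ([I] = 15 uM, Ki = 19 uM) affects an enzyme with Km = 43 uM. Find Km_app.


Km_app = Km * (1 + [I]/Ki)
Km_app = 43 * (1 + 15/19)
Km_app = 76.9474 uM

76.9474 uM


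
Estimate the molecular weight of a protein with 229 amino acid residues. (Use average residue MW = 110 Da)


MW = n_residues * 110 Da
MW = 229 * 110
MW = 25190 Da

25190 Da


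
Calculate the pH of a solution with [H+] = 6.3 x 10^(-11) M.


pH = -log10([H+])
pH = -log10(6.3 x 10^(-11))
pH = 10.2007

10.2007


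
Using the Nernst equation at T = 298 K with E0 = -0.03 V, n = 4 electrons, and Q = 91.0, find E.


E = E0 - (RT/nF) * ln(Q)
E = -0.03 - (8.314 * 298 / (4 * 96485)) * ln(91.0)
E = -0.059 V

-0.059 V


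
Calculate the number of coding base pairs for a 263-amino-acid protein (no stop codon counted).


Each amino acid = 1 codon = 3 bp
bp = 263 * 3 = 789 bp

789 bp


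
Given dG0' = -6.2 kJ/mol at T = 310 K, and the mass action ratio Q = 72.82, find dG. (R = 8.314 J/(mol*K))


dG = dG0' + RT * ln(Q) / 1000
dG = -6.2 + 8.314 * 310 * ln(72.82) / 1000
dG = 4.8516 kJ/mol

4.8516 kJ/mol


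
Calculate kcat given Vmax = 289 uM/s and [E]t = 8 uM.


kcat = Vmax / [E]t
kcat = 289 / 8
kcat = 36.125 s^-1

36.125 s^-1


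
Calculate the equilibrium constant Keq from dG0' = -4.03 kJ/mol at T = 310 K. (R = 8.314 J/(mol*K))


Keq = exp(-dG0 * 1000 / (R * T))
Keq = exp(-(-4.03) * 1000 / (8.314 * 310))
Keq = 4.7761

4.7761


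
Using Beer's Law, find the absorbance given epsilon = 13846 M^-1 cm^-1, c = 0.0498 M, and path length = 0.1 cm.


A = epsilon * c * l
A = 13846 * 0.0498 * 0.1
A = 68.9531

68.9531


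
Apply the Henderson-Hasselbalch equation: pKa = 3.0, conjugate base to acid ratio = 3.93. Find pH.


pH = pKa + log10([A-]/[HA])
pH = 3.0 + log10(3.93)
pH = 3.5944

3.5944


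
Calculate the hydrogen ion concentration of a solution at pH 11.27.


[H+] = 10^(-pH)
[H+] = 10^(-11.27)
[H+] = 5.370e-12 M

5.370e-12 M


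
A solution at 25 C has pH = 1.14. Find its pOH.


pOH = 14 - pH
pOH = 14 - 1.14
pOH = 12.86

12.86


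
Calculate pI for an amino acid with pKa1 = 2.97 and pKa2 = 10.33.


pI = (pKa1 + pKa2) / 2
pI = (2.97 + 10.33) / 2
pI = 6.65

6.65


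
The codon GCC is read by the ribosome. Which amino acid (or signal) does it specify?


Standard genetic code lookup.
Codon GCC -> Ala

Ala


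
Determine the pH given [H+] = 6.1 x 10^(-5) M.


pH = -log10([H+])
pH = -log10(6.1 x 10^(-5))
pH = 4.2147

4.2147


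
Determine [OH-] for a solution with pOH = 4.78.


[OH-] = 10^(-pOH)
[OH-] = 10^(-4.78)
[OH-] = 1.660e-05 M

1.660e-05 M


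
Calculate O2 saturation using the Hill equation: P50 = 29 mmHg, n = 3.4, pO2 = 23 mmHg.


Y = pO2^n / (P50^n + pO2^n)
Y = 23^3.4 / (29^3.4 + 23^3.4)
Y = 31.26%

31.26%


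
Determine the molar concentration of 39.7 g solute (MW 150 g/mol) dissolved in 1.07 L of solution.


C = (mass / MW) / volume
C = (39.7 / 150) / 1.07
C = 0.2474 M

0.2474 M


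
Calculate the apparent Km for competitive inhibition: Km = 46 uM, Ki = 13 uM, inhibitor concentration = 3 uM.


Km_app = Km * (1 + [I]/Ki)
Km_app = 46 * (1 + 3/13)
Km_app = 56.6154 uM

56.6154 uM


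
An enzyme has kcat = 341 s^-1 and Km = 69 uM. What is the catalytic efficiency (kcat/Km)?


Catalytic efficiency = kcat / Km
= 341 / 69
= 4.942 uM^-1*s^-1

4.942 uM^-1*s^-1


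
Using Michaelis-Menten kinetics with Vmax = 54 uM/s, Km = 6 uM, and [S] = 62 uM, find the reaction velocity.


v = Vmax * [S] / (Km + [S])
v = 54 * 62 / (6 + 62)
v = 49.2353 uM/s

49.2353 uM/s


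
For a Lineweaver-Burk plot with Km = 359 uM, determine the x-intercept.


x-intercept = -1/Km
= -1/359
= -0.0028 1/uM

-0.0028 1/uM


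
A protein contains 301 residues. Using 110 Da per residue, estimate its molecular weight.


MW = n_residues * 110 Da
MW = 301 * 110
MW = 33110 Da

33110 Da


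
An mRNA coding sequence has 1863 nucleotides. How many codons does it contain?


codons = nucleotides / 3
codons = 1863 / 3 = 621

621


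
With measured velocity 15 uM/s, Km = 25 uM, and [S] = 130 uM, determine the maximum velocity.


Vmax = v * (Km + [S]) / [S]
Vmax = 15 * (25 + 130) / 130
Vmax = 17.8846 uM/s

17.8846 uM/s


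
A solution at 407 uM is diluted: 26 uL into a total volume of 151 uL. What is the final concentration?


C2 = C1 * V1 / V2
C2 = 407 * 26 / 151
C2 = 70.0795 uM

70.0795 uM


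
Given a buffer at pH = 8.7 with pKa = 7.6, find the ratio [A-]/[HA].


[A-]/[HA] = 10^(pH - pKa)
= 10^(8.7 - 7.6)
= 12.5893

12.5893


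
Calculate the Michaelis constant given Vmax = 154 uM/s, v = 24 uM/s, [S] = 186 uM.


Km = [S] * (Vmax - v) / v
Km = 186 * (154 - 24) / 24
Km = 1007.5 uM

1007.5 uM


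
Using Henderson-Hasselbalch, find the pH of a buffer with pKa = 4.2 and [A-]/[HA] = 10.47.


pH = pKa + log10([A-]/[HA])
pH = 4.2 + log10(10.47)
pH = 5.2199

5.2199


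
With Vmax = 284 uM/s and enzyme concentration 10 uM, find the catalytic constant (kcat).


kcat = Vmax / [E]t
kcat = 284 / 10
kcat = 28.4 s^-1

28.4 s^-1


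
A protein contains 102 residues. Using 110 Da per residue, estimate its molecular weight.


MW = n_residues * 110 Da
MW = 102 * 110
MW = 11220 Da

11220 Da


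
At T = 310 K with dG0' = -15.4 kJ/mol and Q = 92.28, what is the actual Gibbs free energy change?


dG = dG0' + RT * ln(Q) / 1000
dG = -15.4 + 8.314 * 310 * ln(92.28) / 1000
dG = -3.738 kJ/mol

-3.738 kJ/mol


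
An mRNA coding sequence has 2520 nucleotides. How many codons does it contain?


codons = nucleotides / 3
codons = 2520 / 3 = 840

840


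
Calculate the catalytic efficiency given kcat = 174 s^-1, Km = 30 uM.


Catalytic efficiency = kcat / Km
= 174 / 30
= 5.8 uM^-1*s^-1

5.8 uM^-1*s^-1


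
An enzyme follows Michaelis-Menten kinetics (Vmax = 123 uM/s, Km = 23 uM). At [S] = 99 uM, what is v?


v = Vmax * [S] / (Km + [S])
v = 123 * 99 / (23 + 99)
v = 99.8115 uM/s

99.8115 uM/s


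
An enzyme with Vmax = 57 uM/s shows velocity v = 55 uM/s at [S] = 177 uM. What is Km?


Km = [S] * (Vmax - v) / v
Km = 177 * (57 - 55) / 55
Km = 6.4364 uM

6.4364 uM


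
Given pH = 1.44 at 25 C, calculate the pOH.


pOH = 14 - pH
pOH = 14 - 1.44
pOH = 12.56

12.56


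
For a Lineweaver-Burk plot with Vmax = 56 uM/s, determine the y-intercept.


y-intercept = 1/Vmax
= 1/56
= 0.0179 s/uM

0.0179 s/uM


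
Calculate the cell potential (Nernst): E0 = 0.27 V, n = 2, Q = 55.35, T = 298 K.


E = E0 - (RT/nF) * ln(Q)
E = 0.27 - (8.314 * 298 / (2 * 96485)) * ln(55.35)
E = 0.2185 V

0.2185 V


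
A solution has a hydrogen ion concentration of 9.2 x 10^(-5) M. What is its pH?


pH = -log10([H+])
pH = -log10(9.2 x 10^(-5))
pH = 4.0362

4.0362


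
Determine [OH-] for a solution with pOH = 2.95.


[OH-] = 10^(-pOH)
[OH-] = 10^(-2.95)
[OH-] = 0.0011 M

0.0011 M


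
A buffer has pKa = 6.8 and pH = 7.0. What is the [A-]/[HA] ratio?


[A-]/[HA] = 10^(pH - pKa)
= 10^(7.0 - 6.8)
= 1.5849

1.5849


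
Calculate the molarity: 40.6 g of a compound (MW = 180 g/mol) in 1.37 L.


C = (mass / MW) / volume
C = (40.6 / 180) / 1.37
C = 0.1646 M

0.1646 M


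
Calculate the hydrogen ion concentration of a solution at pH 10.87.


[H+] = 10^(-pH)
[H+] = 10^(-10.87)
[H+] = 1.349e-11 M

1.349e-11 M


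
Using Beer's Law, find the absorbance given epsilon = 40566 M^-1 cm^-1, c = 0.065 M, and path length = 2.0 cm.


A = epsilon * c * l
A = 40566 * 0.065 * 2.0
A = 5273.58

5273.58


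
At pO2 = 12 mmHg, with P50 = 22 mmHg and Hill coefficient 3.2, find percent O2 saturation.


Y = pO2^n / (P50^n + pO2^n)
Y = 12^3.2 / (22^3.2 + 12^3.2)
Y = 12.57%

12.57%


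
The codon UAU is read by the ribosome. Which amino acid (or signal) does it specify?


Standard genetic code lookup.
Codon UAU -> Tyr

Tyr


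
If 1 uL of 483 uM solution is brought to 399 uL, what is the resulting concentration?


C2 = C1 * V1 / V2
C2 = 483 * 1 / 399
C2 = 1.2105 uM

1.2105 uM


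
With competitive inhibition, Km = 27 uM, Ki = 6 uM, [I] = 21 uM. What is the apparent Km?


Km_app = Km * (1 + [I]/Ki)
Km_app = 27 * (1 + 21/6)
Km_app = 121.5 uM

121.5 uM


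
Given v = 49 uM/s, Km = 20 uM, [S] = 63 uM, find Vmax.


Vmax = v * (Km + [S]) / [S]
Vmax = 49 * (20 + 63) / 63
Vmax = 64.5556 uM/s

64.5556 uM/s


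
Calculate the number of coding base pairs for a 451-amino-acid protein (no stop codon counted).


Each amino acid = 1 codon = 3 bp
bp = 451 * 3 = 1353 bp

1353 bp


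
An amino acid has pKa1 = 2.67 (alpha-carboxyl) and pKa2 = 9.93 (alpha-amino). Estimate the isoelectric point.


pI = (pKa1 + pKa2) / 2
pI = (2.67 + 9.93) / 2
pI = 6.3

6.3


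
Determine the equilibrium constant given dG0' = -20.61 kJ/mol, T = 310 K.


Keq = exp(-dG0 * 1000 / (R * T))
Keq = exp(-(-20.61) * 1000 / (8.314 * 310))
Keq = 2970.8895

2970.8895


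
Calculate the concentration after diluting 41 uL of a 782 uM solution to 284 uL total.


C2 = C1 * V1 / V2
C2 = 782 * 41 / 284
C2 = 112.8944 uM

112.8944 uM


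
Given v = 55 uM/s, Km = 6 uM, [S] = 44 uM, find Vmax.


Vmax = v * (Km + [S]) / [S]
Vmax = 55 * (6 + 44) / 44
Vmax = 62.5 uM/s

62.5 uM/s


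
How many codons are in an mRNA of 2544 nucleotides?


codons = nucleotides / 3
codons = 2544 / 3 = 848

848


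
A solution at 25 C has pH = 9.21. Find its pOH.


pOH = 14 - pH
pOH = 14 - 9.21
pOH = 4.79

4.79


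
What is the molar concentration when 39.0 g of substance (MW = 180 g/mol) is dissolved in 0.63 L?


C = (mass / MW) / volume
C = (39.0 / 180) / 0.63
C = 0.3439 M

0.3439 M


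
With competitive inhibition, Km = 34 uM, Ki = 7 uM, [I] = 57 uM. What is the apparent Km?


Km_app = Km * (1 + [I]/Ki)
Km_app = 34 * (1 + 57/7)
Km_app = 310.8571 uM

310.8571 uM


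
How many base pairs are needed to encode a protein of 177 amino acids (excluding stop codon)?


Each amino acid = 1 codon = 3 bp
bp = 177 * 3 = 531 bp

531 bp


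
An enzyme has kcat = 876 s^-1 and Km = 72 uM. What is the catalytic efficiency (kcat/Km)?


Catalytic efficiency = kcat / Km
= 876 / 72
= 12.1667 uM^-1*s^-1

12.1667 uM^-1*s^-1


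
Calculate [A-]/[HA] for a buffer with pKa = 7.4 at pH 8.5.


[A-]/[HA] = 10^(pH - pKa)
= 10^(8.5 - 7.4)
= 12.5893

12.5893


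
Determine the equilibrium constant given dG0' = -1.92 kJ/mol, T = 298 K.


Keq = exp(-dG0 * 1000 / (R * T))
Keq = exp(-(-1.92) * 1000 / (8.314 * 298))
Keq = 2.1705

2.1705


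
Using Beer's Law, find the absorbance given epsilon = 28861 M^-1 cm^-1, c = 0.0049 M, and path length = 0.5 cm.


A = epsilon * c * l
A = 28861 * 0.0049 * 0.5
A = 70.7095

70.7095


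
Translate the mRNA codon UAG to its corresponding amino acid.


Standard genetic code lookup.
Codon UAG -> Stop

Stop


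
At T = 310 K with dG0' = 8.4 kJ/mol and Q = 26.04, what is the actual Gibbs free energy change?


dG = dG0' + RT * ln(Q) / 1000
dG = 8.4 + 8.314 * 310 * ln(26.04) / 1000
dG = 16.8012 kJ/mol

16.8012 kJ/mol


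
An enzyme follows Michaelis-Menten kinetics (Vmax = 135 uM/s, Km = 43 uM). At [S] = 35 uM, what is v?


v = Vmax * [S] / (Km + [S])
v = 135 * 35 / (43 + 35)
v = 60.5769 uM/s

60.5769 uM/s


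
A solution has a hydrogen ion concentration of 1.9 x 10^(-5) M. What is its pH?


pH = -log10([H+])
pH = -log10(1.9 x 10^(-5))
pH = 4.7212

4.7212


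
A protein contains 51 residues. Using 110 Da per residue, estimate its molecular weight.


MW = n_residues * 110 Da
MW = 51 * 110
MW = 5610 Da

5610 Da


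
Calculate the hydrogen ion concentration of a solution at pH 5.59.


[H+] = 10^(-pH)
[H+] = 10^(-5.59)
[H+] = 2.570e-06 M

2.570e-06 M


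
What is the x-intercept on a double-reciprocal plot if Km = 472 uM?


x-intercept = -1/Km
= -1/472
= -0.0021 1/uM

-0.0021 1/uM


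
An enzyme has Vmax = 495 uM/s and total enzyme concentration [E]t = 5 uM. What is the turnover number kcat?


kcat = Vmax / [E]t
kcat = 495 / 5
kcat = 99.0 s^-1

99.0 s^-1


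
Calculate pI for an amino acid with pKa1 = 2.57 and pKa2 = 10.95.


pI = (pKa1 + pKa2) / 2
pI = (2.57 + 10.95) / 2
pI = 6.76

6.76


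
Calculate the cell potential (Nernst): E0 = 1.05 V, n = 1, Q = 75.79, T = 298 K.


E = E0 - (RT/nF) * ln(Q)
E = 1.05 - (8.314 * 298 / (1 * 96485)) * ln(75.79)
E = 0.9389 V

0.9389 V


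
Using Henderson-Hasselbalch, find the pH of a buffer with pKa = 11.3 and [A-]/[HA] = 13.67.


pH = pKa + log10([A-]/[HA])
pH = 11.3 + log10(13.67)
pH = 12.4358

12.4358


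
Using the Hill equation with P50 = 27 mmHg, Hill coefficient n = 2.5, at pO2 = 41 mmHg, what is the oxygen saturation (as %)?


Y = pO2^n / (P50^n + pO2^n)
Y = 41^2.5 / (27^2.5 + 41^2.5)
Y = 73.97%

73.97%


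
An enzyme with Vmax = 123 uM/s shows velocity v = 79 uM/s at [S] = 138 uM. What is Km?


Km = [S] * (Vmax - v) / v
Km = 138 * (123 - 79) / 79
Km = 76.8608 uM

76.8608 uM


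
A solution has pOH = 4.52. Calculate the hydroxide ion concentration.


[OH-] = 10^(-pOH)
[OH-] = 10^(-4.52)
[OH-] = 3.020e-05 M

3.020e-05 M


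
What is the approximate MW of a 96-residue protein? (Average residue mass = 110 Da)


MW = n_residues * 110 Da
MW = 96 * 110
MW = 10560 Da

10560 Da


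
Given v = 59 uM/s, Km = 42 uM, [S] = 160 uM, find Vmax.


Vmax = v * (Km + [S]) / [S]
Vmax = 59 * (42 + 160) / 160
Vmax = 74.4875 uM/s

74.4875 uM/s


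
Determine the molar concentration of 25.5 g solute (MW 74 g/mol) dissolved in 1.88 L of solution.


C = (mass / MW) / volume
C = (25.5 / 74) / 1.88
C = 0.1833 M

0.1833 M


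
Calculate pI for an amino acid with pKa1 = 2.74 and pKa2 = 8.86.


pI = (pKa1 + pKa2) / 2
pI = (2.74 + 8.86) / 2
pI = 5.8

5.8


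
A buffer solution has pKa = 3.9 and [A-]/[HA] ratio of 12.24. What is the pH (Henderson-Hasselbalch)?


pH = pKa + log10([A-]/[HA])
pH = 3.9 + log10(12.24)
pH = 4.9878

4.9878


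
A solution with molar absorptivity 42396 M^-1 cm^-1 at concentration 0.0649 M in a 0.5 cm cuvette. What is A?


A = epsilon * c * l
A = 42396 * 0.0649 * 0.5
A = 1375.7502

1375.7502


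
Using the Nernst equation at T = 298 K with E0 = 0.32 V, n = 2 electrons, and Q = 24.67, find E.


E = E0 - (RT/nF) * ln(Q)
E = 0.32 - (8.314 * 298 / (2 * 96485)) * ln(24.67)
E = 0.2788 V

0.2788 V


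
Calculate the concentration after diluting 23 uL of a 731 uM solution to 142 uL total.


C2 = C1 * V1 / V2
C2 = 731 * 23 / 142
C2 = 118.4014 uM

118.4014 uM


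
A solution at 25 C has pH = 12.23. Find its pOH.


pOH = 14 - pH
pOH = 14 - 12.23
pOH = 1.77

1.77


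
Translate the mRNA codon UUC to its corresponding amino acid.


Standard genetic code lookup.
Codon UUC -> Phe

Phe


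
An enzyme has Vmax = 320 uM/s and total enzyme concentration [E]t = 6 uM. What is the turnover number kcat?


kcat = Vmax / [E]t
kcat = 320 / 6
kcat = 53.3333 s^-1

53.3333 s^-1


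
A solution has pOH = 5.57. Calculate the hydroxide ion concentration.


[OH-] = 10^(-pOH)
[OH-] = 10^(-5.57)
[OH-] = 2.692e-06 M

2.692e-06 M


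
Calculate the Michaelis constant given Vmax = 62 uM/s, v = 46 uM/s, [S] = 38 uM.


Km = [S] * (Vmax - v) / v
Km = 38 * (62 - 46) / 46
Km = 13.2174 uM

13.2174 uM


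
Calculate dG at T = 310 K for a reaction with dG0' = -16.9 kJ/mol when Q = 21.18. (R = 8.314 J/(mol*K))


dG = dG0' + RT * ln(Q) / 1000
dG = -16.9 + 8.314 * 310 * ln(21.18) / 1000
dG = -9.0312 kJ/mol

-9.0312 kJ/mol


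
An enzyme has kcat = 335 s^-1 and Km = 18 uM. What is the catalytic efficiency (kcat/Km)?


Catalytic efficiency = kcat / Km
= 335 / 18
= 18.6111 uM^-1*s^-1

18.6111 uM^-1*s^-1


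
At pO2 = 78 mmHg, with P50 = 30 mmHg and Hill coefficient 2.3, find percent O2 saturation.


Y = pO2^n / (P50^n + pO2^n)
Y = 78^2.3 / (30^2.3 + 78^2.3)
Y = 90.0%

90.0%


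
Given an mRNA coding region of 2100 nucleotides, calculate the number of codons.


codons = nucleotides / 3
codons = 2100 / 3 = 700

700


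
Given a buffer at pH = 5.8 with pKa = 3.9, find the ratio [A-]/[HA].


[A-]/[HA] = 10^(pH - pKa)
= 10^(5.8 - 3.9)
= 79.4328

79.4328


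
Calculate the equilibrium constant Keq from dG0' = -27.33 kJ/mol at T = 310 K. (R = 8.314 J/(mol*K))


Keq = exp(-dG0 * 1000 / (R * T))
Keq = exp(-(-27.33) * 1000 / (8.314 * 310))
Keq = 40293.926

40293.926


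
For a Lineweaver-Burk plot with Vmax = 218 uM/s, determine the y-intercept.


y-intercept = 1/Vmax
= 1/218
= 0.0046 s/uM

0.0046 s/uM


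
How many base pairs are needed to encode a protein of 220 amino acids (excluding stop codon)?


Each amino acid = 1 codon = 3 bp
bp = 220 * 3 = 660 bp

660 bp


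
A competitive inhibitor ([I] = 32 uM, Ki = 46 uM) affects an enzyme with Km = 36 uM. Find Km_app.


Km_app = Km * (1 + [I]/Ki)
Km_app = 36 * (1 + 32/46)
Km_app = 61.0435 uM

61.0435 uM


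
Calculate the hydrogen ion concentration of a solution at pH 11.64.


[H+] = 10^(-pH)
[H+] = 10^(-11.64)
[H+] = 2.291e-12 M

2.291e-12 M


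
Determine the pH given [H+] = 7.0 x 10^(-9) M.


pH = -log10([H+])
pH = -log10(7.0 x 10^(-9))
pH = 8.1549

8.1549


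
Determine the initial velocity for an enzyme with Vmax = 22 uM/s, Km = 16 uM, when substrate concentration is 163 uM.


v = Vmax * [S] / (Km + [S])
v = 22 * 163 / (16 + 163)
v = 20.0335 uM/s

20.0335 uM/s


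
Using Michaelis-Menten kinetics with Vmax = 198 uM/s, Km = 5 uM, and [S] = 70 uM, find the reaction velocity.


v = Vmax * [S] / (Km + [S])
v = 198 * 70 / (5 + 70)
v = 184.8 uM/s

184.8 uM/s


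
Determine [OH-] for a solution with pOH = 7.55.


[OH-] = 10^(-pOH)
[OH-] = 10^(-7.55)
[OH-] = 2.818e-08 M

2.818e-08 M


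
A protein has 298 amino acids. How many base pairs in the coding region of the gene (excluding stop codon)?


Each amino acid = 1 codon = 3 bp
bp = 298 * 3 = 894 bp

894 bp


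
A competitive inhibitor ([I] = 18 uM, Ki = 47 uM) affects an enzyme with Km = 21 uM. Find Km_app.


Km_app = Km * (1 + [I]/Ki)
Km_app = 21 * (1 + 18/47)
Km_app = 29.0426 uM

29.0426 uM


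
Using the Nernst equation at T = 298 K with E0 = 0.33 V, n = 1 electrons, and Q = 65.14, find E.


E = E0 - (RT/nF) * ln(Q)
E = 0.33 - (8.314 * 298 / (1 * 96485)) * ln(65.14)
E = 0.2228 V

0.2228 V


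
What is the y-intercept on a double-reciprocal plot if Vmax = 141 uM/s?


y-intercept = 1/Vmax
= 1/141
= 0.0071 s/uM

0.0071 s/uM


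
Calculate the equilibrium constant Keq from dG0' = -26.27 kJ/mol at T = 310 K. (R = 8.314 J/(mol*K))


Keq = exp(-dG0 * 1000 / (R * T))
Keq = exp(-(-26.27) * 1000 / (8.314 * 310))
Keq = 26706.9544

26706.9544


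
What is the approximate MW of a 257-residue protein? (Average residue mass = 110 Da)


MW = n_residues * 110 Da
MW = 257 * 110
MW = 28270 Da

28270 Da


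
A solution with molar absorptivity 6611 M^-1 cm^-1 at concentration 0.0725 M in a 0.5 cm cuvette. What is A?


A = epsilon * c * l
A = 6611 * 0.0725 * 0.5
A = 239.6487

239.6487


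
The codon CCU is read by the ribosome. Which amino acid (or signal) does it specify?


Standard genetic code lookup.
Codon CCU -> Pro

Pro


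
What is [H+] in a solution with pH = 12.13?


[H+] = 10^(-pH)
[H+] = 10^(-12.13)
[H+] = 7.413e-13 M

7.413e-13 M


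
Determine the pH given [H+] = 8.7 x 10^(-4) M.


pH = -log10([H+])
pH = -log10(8.7 x 10^(-4))
pH = 3.0605

3.0605


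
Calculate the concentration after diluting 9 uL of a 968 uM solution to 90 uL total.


C2 = C1 * V1 / V2
C2 = 968 * 9 / 90
C2 = 96.8 uM

96.8 uM


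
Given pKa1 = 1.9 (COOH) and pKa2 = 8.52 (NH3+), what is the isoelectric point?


pI = (pKa1 + pKa2) / 2
pI = (1.9 + 8.52) / 2
pI = 5.21

5.21


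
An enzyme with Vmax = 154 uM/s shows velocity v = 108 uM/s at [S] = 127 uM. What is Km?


Km = [S] * (Vmax - v) / v
Km = 127 * (154 - 108) / 108
Km = 54.0926 uM

54.0926 uM


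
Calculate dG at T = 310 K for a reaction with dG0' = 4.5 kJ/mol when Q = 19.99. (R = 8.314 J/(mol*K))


dG = dG0' + RT * ln(Q) / 1000
dG = 4.5 + 8.314 * 310 * ln(19.99) / 1000
dG = 12.2197 kJ/mol

12.2197 kJ/mol


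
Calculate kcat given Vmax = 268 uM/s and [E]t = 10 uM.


kcat = Vmax / [E]t
kcat = 268 / 10
kcat = 26.8 s^-1

26.8 s^-1


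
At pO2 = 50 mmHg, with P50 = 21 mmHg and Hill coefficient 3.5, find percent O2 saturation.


Y = pO2^n / (P50^n + pO2^n)
Y = 50^3.5 / (21^3.5 + 50^3.5)
Y = 95.42%

95.42%


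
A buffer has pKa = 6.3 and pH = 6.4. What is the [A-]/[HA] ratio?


[A-]/[HA] = 10^(pH - pKa)
= 10^(6.4 - 6.3)
= 1.2589

1.2589


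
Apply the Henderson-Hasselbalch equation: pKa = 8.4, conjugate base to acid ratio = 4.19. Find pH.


pH = pKa + log10([A-]/[HA])
pH = 8.4 + log10(4.19)
pH = 9.0222

9.0222


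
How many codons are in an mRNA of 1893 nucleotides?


codons = nucleotides / 3
codons = 1893 / 3 = 631

631


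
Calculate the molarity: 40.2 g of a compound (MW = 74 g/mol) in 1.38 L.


C = (mass / MW) / volume
C = (40.2 / 74) / 1.38
C = 0.3937 M

0.3937 M


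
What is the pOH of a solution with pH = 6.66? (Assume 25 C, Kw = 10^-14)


pOH = 14 - pH
pOH = 14 - 6.66
pOH = 7.34

7.34


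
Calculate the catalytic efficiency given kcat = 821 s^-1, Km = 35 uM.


Catalytic efficiency = kcat / Km
= 821 / 35
= 23.4571 uM^-1*s^-1

23.4571 uM^-1*s^-1


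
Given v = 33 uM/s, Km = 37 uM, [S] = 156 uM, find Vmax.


Vmax = v * (Km + [S]) / [S]
Vmax = 33 * (37 + 156) / 156
Vmax = 40.8269 uM/s

40.8269 uM/s


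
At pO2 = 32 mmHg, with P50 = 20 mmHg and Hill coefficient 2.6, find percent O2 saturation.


Y = pO2^n / (P50^n + pO2^n)
Y = 32^2.6 / (20^2.6 + 32^2.6)
Y = 77.24%

77.24%


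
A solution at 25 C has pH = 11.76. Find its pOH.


pOH = 14 - pH
pOH = 14 - 11.76
pOH = 2.24

2.24


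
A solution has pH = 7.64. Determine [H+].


[H+] = 10^(-pH)
[H+] = 10^(-7.64)
[H+] = 2.291e-08 M

2.291e-08 M


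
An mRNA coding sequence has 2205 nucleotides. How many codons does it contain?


codons = nucleotides / 3
codons = 2205 / 3 = 735

735


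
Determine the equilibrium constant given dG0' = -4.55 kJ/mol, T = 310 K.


Keq = exp(-dG0 * 1000 / (R * T))
Keq = exp(-(-4.55) * 1000 / (8.314 * 310))
Keq = 5.8438

5.8438


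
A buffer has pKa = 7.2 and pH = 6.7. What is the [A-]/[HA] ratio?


[A-]/[HA] = 10^(pH - pKa)
= 10^(6.7 - 7.2)
= 0.3162

0.3162


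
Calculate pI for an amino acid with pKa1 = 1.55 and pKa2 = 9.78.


pI = (pKa1 + pKa2) / 2
pI = (1.55 + 9.78) / 2
pI = 5.665

5.665


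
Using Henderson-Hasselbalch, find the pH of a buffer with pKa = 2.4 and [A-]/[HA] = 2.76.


pH = pKa + log10([A-]/[HA])
pH = 2.4 + log10(2.76)
pH = 2.8409

2.8409


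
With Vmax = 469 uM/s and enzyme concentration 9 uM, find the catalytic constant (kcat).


kcat = Vmax / [E]t
kcat = 469 / 9
kcat = 52.1111 s^-1

52.1111 s^-1


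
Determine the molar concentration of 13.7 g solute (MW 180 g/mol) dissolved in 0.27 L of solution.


C = (mass / MW) / volume
C = (13.7 / 180) / 0.27
C = 0.2819 M

0.2819 M


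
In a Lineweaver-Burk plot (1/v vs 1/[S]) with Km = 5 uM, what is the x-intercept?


x-intercept = -1/Km
= -1/5
= -0.2 1/uM

-0.2 1/uM


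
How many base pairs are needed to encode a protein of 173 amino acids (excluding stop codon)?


Each amino acid = 1 codon = 3 bp
bp = 173 * 3 = 519 bp

519 bp


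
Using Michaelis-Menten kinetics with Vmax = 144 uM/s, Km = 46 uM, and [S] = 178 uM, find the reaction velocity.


v = Vmax * [S] / (Km + [S])
v = 144 * 178 / (46 + 178)
v = 114.4286 uM/s

114.4286 uM/s


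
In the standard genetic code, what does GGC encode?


Standard genetic code lookup.
Codon GGC -> Gly

Gly


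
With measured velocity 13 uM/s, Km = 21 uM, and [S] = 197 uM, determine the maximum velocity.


Vmax = v * (Km + [S]) / [S]
Vmax = 13 * (21 + 197) / 197
Vmax = 14.3858 uM/s

14.3858 uM/s


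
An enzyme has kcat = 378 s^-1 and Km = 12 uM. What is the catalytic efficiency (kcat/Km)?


Catalytic efficiency = kcat / Km
= 378 / 12
= 31.5 uM^-1*s^-1

31.5 uM^-1*s^-1


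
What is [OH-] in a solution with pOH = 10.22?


[OH-] = 10^(-pOH)
[OH-] = 10^(-10.22)
[OH-] = 6.026e-11 M

6.026e-11 M


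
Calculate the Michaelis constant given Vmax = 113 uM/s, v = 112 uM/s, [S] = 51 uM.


Km = [S] * (Vmax - v) / v
Km = 51 * (113 - 112) / 112
Km = 0.4554 uM

0.4554 uM


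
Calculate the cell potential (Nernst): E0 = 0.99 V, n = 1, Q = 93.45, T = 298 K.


E = E0 - (RT/nF) * ln(Q)
E = 0.99 - (8.314 * 298 / (1 * 96485)) * ln(93.45)
E = 0.8735 V

0.8735 V


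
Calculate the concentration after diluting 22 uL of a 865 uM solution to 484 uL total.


C2 = C1 * V1 / V2
C2 = 865 * 22 / 484
C2 = 39.3182 uM

39.3182 uM
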